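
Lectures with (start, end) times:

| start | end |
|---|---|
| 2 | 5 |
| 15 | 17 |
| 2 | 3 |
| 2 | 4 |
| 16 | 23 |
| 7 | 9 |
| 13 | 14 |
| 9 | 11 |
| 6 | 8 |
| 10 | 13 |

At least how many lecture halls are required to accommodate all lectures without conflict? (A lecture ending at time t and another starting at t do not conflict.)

Count concurrent intervals with a sweep; the peak is the room count.
Events (time:±→running): 2:+→1 2:+→2 2:+→3 … peak 3.

3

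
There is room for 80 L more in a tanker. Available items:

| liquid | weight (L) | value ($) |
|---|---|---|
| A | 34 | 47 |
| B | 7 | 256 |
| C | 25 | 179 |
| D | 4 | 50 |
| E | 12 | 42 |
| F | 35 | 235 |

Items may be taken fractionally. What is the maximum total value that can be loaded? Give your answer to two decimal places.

751.50

Order: B (256/7=36.57) > D (50/4=12.50) > C (179/25=7.16) > F (235/35=6.71) > E (42/12=3.50) > A (47/34=1.38)
Fill: take B (7 @ 256) → take D (4 @ 50) → take C (25 @ 179) → take F (35 @ 235) → take 9/12 of E → 31.50; 80/80 used.
Total value = 751.50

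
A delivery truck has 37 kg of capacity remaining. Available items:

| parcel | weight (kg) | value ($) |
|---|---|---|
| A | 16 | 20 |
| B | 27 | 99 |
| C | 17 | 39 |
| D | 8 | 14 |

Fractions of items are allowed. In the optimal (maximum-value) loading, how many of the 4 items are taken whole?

1

Order: B (99/27=3.67) > C (39/17=2.29) > D (14/8=1.75) > A (20/16=1.25)
Fill: take B (27 @ 99) → take 10/17 of C → 22.94; 37/37 used.
1 item(s) taken whole; one partial (take 10/17 of C).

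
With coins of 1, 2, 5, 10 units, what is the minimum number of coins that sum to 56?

7

Greedy: take as many of the largest coin as possible, then repeat with the remainder.
56 − 5×10→6 − 1×5→1 − 1×1→0
Total coins = 5 + 1 + 1 = 7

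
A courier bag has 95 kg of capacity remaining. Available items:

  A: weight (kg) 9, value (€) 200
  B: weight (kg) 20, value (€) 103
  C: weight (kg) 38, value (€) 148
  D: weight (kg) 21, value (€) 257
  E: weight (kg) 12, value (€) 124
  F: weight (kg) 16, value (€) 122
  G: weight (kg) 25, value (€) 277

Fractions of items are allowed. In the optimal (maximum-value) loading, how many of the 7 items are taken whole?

5

Sort by value per unit weight and fill in that order.
Order: A (200/9=22.22) > D (257/21=12.24) > G (277/25=11.08) > E (124/12=10.33) > F (122/16=7.62) > B (103/20=5.15) > C (148/38=3.89)
Fill: take A (9 @ 200) → take D (21 @ 257) → take G (25 @ 277) → take E (12 @ 124) → take F (16 @ 122) → take 12/20 of B → 61.80; 95/95 used.
5 item(s) taken whole; one partial (take 12/20 of B).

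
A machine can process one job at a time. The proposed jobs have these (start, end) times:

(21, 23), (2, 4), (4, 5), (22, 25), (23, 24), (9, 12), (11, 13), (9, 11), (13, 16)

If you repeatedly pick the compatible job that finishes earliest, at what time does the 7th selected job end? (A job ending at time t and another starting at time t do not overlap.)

Sorted by end: (2,4)  (4,5)  (9,11)  (9,12)  (11,13)  (13,16)  (21,23)  (23,24)  (22,25)
take (2,4); take (4,5); take (9,11); skip (9,12); take (11,13); take (13,16); take (21,23); take (23,24).
Selected: (2,4) (4,5) (9,11) (11,13) (13,16) (21,23) (23,24)

24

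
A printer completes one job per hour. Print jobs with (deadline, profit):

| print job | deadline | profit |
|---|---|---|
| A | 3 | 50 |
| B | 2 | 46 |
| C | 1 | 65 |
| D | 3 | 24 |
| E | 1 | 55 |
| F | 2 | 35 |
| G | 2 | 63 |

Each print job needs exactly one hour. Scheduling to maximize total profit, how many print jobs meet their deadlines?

3

By profit: C(d1,65), G(d2,63), E(d1,55), A(d3,50), B(d2,46), F(d2,35), D(d3,24)
C→slot 1; G→slot 2; E skipped; A→slot 3; B skipped; F skipped; D skipped.
3 of 7 scheduled.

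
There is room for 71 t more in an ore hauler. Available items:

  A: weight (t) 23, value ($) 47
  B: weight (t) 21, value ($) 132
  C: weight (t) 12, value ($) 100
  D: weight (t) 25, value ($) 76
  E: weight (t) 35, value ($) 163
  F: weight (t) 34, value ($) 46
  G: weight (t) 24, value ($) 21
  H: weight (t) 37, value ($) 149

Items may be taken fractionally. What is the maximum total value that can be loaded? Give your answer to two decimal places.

407.08

Order: C (100/12=8.33) > B (132/21=6.29) > E (163/35=4.66) > H (149/37=4.03) > D (76/25=3.04) > A (47/23=2.04) > F (46/34=1.35) > G (21/24=0.88)
Fill: take C (12 @ 100) → take B (21 @ 132) → take E (35 @ 163) → take 3/37 of H → 12.08; 71/71 used.
Total value = 407.08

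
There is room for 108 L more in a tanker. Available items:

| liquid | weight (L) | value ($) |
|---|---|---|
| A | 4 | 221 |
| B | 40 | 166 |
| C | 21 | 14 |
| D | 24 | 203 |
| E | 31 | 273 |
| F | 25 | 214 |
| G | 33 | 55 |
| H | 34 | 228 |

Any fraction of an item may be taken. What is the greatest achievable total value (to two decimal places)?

Order: A (221/4=55.25) > E (273/31=8.81) > F (214/25=8.56) > D (203/24=8.46) > H (228/34=6.71) > B (166/40=4.15) > G (55/33=1.67) > C (14/21=0.67)
Fill: take A (4 @ 221) → take E (31 @ 273) → take F (25 @ 214) → take D (24 @ 203) → take 24/34 of H → 160.94; 108/108 used.
Total value = 1071.94

1071.94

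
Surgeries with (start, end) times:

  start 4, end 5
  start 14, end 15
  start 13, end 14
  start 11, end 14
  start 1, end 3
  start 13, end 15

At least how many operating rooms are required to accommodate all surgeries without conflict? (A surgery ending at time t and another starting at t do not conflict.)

starts: [1, 4, 11, 13, 13, 14]
ends:   [3, 5, 14, 14, 15, 15]
s1→1 e3→0 s4→1 e5→0 s11→1 s13→2 s13→3  — peak 3.

3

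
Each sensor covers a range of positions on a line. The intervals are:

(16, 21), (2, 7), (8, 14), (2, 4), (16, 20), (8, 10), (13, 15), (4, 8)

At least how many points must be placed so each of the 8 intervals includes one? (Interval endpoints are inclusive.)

Process intervals by earliest right end; each time one isn't hit yet, stab at its right endpoint.
Sorted: [2,4] [2,7] [4,8] [8,10] [8,14] [13,15] [16,20] [16,21]
{[2,4],[2,7],[4,8]} hit by 4; {[8,10],[8,14]} hit by 10; {[13,15]} hit by 15; {[16,20],[16,21]} hit by 20.
Points: 4, 10, 15, 20 (4 total).

4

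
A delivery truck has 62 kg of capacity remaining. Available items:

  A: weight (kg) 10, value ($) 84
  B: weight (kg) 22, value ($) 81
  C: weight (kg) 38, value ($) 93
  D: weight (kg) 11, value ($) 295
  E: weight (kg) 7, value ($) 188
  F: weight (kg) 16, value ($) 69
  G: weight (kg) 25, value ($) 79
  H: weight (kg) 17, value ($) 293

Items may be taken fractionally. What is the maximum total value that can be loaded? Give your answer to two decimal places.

932.68

Greedy by value/weight ratio, highest first.
Order: E (188/7=26.86) > D (295/11=26.82) > H (293/17=17.24) > A (84/10=8.40) > F (69/16=4.31) > B (81/22=3.68) > G (79/25=3.16) > C (93/38=2.45)
Fill: take E (7 @ 188) → take D (11 @ 295) → take H (17 @ 293) → take A (10 @ 84) → take F (16 @ 69) → take 1/22 of B → 3.68; 62/62 used.
Total value = 932.68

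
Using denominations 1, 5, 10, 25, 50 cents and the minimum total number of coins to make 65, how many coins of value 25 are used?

0

Use the largest denomination that fits, subtract, and repeat.
65 = 1×50 + 1×10 + 1×5
Count of 25: 0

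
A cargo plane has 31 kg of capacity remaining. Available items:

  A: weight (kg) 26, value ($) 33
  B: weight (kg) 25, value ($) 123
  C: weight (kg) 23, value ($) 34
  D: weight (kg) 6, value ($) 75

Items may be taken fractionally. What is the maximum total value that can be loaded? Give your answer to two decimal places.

198.00

Greedy by value/weight ratio, highest first.
Order: D (75/6=12.50) > B (123/25=4.92) > C (34/23=1.48) > A (33/26=1.27)
Fill: take D (6 @ 75) → take B (25 @ 123); 31/31 used.
Total value = 198.00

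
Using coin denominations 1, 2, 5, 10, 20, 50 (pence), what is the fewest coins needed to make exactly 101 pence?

101 − 2×50→1 − 1×1→0
Total coins = 2 + 1 = 3

3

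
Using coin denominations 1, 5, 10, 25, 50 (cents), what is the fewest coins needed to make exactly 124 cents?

8

124 − 2×50→24 − 2×10→4 − 4×1→0
Total coins = 2 + 2 + 4 = 8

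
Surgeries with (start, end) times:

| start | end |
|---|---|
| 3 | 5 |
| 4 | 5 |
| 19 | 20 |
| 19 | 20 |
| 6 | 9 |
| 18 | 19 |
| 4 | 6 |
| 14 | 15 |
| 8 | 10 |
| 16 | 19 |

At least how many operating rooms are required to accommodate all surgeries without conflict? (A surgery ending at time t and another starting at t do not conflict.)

3

Count concurrent intervals with a sweep; the peak is the room count.
Events (time:±→running): 3:+→1 4:+→2 4:+→3 … peak 3.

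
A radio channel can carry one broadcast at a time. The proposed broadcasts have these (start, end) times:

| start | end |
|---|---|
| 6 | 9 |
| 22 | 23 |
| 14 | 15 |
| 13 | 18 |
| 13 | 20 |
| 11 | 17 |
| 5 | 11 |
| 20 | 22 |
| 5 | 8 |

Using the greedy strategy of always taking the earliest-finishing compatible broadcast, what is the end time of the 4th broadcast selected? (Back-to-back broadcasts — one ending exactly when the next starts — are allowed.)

Sort by end time and greedily take each interval whose start is ≥ the last chosen end.
By end time: (5,8), (6,9), (5,11), (14,15), (11,17), (13,18), (13,20), (20,22), (22,23).
Pick (5,8); next start ≥ 8 → (14,15); next start ≥ 15 → (20,22); next start ≥ 22 → (22,23).
Selected: (5,8) (14,15) (20,22) (22,23)

23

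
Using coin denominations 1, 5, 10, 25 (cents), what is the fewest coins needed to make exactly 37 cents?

Greedy: take as many of the largest coin as possible, then repeat with the remainder.
37 = 1×25 + 1×10 + 2×1
Total coins = 1 + 1 + 2 = 4

4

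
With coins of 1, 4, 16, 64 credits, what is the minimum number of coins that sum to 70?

4

70 − 1×64→6 − 1×4→2 − 2×1→0
Total coins = 1 + 1 + 2 = 4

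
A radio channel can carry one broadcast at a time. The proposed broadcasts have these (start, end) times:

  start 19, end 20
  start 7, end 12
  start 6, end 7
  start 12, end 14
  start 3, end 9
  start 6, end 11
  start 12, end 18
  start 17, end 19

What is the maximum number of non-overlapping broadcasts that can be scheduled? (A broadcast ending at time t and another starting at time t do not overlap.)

5

Sorted by end: (6,7)  (3,9)  (6,11)  (7,12)  (12,14)  (12,18)  (17,19)  (19,20)
take (6,7); skip (3,9); take (7,12); take (12,14); take (17,19); take (19,20).
Selected 5 broadcasts.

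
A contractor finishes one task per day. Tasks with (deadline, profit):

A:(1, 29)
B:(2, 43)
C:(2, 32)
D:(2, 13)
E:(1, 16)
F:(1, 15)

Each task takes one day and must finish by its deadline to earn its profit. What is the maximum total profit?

75

Sort by profit descending; place each in the latest free slot ≤ its deadline.
By profit: B(d2,43), C(d2,32), A(d1,29), E(d1,16), F(d1,15), D(d2,13)
B→slot 2; C→slot 1; A skipped; E skipped; F skipped; D skipped.
Profit = 32 + 43 = 75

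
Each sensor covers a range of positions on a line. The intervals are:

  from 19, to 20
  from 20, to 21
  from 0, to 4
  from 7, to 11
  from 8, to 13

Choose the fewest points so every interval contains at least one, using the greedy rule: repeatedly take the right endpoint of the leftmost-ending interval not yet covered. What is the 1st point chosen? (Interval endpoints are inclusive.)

4

Process intervals by earliest right end; each time one isn't hit yet, stab at its right endpoint.
By right end: [0,4]  [7,11]  [8,13]  [19,20]  [20,21]
[0,4] uncovered → point at 4; [7,11] uncovered → point at 11; [19,20] uncovered → point at 20.
Points: 4, 11, 20 (3 total).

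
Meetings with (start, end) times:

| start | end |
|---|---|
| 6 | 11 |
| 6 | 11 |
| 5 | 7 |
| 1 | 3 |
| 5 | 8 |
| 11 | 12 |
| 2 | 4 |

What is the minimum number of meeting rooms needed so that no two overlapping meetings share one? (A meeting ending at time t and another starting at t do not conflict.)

starts: [1, 2, 5, 5, 6, 6, 11]
ends:   [3, 4, 7, 8, 11, 11, 12]
s1→1 s2→2 e3→1 e4→0 s5→1 s5→2 s6→3 s6→4  — peak 4.

4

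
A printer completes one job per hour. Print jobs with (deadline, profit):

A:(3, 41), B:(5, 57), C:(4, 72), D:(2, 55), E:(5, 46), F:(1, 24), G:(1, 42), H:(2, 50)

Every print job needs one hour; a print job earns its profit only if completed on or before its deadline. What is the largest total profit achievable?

280

By profit: C(d4,72), B(d5,57), D(d2,55), H(d2,50), E(d5,46), G(d1,42), A(d3,41), F(d1,24)
C→slot 4; B→slot 5; D→slot 2; H→slot 1; E→slot 3; G skipped; A skipped; F skipped.
Profit = 50 + 55 + 46 + 72 + 57 = 280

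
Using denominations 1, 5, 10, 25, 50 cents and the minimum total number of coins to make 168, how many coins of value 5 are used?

1

168 − 3×50→18 − 1×10→8 − 1×5→3 − 3×1→0
Count of 5: 1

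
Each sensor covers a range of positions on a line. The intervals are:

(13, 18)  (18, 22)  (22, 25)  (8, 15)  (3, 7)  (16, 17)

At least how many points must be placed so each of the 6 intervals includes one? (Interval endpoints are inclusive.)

Process intervals by earliest right end; each time one isn't hit yet, stab at its right endpoint.
By right end: [3,7]  [8,15]  [16,17]  [13,18]  [18,22]  [22,25]
[3,7] uncovered → point at 7; [8,15] uncovered → point at 15; [16,17] uncovered → point at 17; [18,22] uncovered → point at 22.
Points: 7, 15, 17, 22 (4 total).

4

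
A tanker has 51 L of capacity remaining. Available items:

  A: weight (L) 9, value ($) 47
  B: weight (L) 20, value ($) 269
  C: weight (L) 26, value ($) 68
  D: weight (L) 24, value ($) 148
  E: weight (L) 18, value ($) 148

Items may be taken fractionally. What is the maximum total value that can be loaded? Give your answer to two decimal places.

Greedy by value/weight ratio, highest first.
Ratios (sorted): B 13.45, E 8.22, D 6.17, A 5.22, C 2.62
take B (20 @ 269); take E (18 @ 148); take 13/24 of D → 80.17. Capacity used 51/51.
Total value = 497.17

497.17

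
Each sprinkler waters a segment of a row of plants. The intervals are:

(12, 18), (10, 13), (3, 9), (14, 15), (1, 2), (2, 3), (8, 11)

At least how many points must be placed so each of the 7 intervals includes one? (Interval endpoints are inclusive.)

4

Sort by right endpoint; whenever an interval is uncovered, place a point at its right end.
Sorted: [1,2] [2,3] [3,9] [8,11] [10,13] [14,15] [12,18]
{[1,2],[2,3]} hit by 2; {[3,9],[8,11]} hit by 9; {[10,13]} hit by 13; {[14,15],[12,18]} hit by 15.
Points: 2, 9, 13, 15 (4 total).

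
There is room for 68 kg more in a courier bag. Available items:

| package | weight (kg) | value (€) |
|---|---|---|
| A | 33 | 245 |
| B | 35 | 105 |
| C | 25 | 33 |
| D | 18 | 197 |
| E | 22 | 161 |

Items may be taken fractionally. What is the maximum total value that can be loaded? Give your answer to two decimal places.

566.41

Greedy by value/weight ratio, highest first.
Ratios (sorted): D 10.94, A 7.42, E 7.32, B 3.00, C 1.32
take D (18 @ 197); take A (33 @ 245); take 17/22 of E → 124.41. Capacity used 68/68.
Total value = 566.41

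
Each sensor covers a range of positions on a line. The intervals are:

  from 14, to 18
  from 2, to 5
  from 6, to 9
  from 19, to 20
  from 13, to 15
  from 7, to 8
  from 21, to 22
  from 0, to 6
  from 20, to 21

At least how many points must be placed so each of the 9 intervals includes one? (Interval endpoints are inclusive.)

Sort by right endpoint; whenever an interval is uncovered, place a point at its right end.
Sorted: [2,5] [0,6] [7,8] [6,9] [13,15] [14,18] [19,20] [20,21] [21,22]
{[2,5],[0,6]} hit by 5; {[7,8],[6,9]} hit by 8; {[13,15],[14,18]} hit by 15; {[19,20],[20,21]} hit by 20; {[21,22]} hit by 22.
Points: 5, 8, 15, 20, 22 (5 total).

5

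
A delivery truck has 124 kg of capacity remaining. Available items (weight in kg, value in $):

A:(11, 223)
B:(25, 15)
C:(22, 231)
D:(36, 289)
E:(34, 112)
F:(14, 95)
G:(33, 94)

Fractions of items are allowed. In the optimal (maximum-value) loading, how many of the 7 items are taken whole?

5

Ratios (sorted): A 20.27, C 10.50, D 8.03, F 6.79, E 3.29, G 2.85, B 0.60
take A (11 @ 223); take C (22 @ 231); take D (36 @ 289); take F (14 @ 95); take E (34 @ 112); take 7/33 of G → 19.94. Capacity used 124/124.
5 item(s) taken whole; one partial (take 7/33 of G).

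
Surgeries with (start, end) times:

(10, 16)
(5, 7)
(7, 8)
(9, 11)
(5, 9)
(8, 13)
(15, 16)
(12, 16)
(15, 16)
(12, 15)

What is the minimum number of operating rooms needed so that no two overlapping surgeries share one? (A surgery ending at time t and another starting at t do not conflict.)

4

Events (time:±→running): 5:+→1 5:+→2 7:-→1 7:+→2 8:-→1 8:+→2 9:-→1 9:+→2 10:+→3 11:-→2 12:+→3 12:+→4 … peak 4.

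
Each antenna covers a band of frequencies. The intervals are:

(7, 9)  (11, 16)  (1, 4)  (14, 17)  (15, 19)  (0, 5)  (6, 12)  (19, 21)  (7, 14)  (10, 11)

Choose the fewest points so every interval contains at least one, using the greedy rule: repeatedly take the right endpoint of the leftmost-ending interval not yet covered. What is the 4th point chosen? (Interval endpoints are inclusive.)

17

By right end: [1,4]  [0,5]  [7,9]  [10,11]  [6,12]  [7,14]  [11,16]  [14,17]  [15,19]  [19,21]
[1,4] uncovered → point at 4; [7,9] uncovered → point at 9; [10,11] uncovered → point at 11; [14,17] uncovered → point at 17; [19,21] uncovered → point at 21.
Points: 4, 9, 11, 17, 21 (5 total).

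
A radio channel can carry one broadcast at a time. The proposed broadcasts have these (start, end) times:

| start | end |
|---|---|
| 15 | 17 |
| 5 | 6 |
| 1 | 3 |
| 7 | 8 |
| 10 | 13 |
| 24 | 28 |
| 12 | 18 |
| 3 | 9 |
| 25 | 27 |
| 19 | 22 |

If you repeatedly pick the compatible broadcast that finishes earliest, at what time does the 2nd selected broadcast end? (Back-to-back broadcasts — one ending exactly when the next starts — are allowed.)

Sort by end time and greedily take each interval whose start is ≥ the last chosen end.
Sorted by end: (1,3)  (5,6)  (7,8)  (3,9)  (10,13)  (15,17)  (12,18)  (19,22)  (25,27)  (24,28)
take (1,3); take (5,6); take (7,8); take (10,13); take (15,17); skip (12,18); take (19,22); take (25,27); skip (24,28).
Selected: (1,3) (5,6) (7,8) (10,13) (15,17) (19,22) (25,27)

6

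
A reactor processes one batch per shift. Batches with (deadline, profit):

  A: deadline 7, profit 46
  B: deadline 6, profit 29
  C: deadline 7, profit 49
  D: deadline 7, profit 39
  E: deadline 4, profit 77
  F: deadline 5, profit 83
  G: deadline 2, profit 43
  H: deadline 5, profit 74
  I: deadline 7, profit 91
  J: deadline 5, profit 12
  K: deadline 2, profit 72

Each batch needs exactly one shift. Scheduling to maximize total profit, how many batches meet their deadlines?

7

Profit order: I=91 F=83 E=77 H=74 K=72 C=49 A=46 G=43 D=39 B=29 J=12
Assign: I→slot 7, F→slot 5, E→slot 4, H→slot 3, K→slot 2, C→slot 6, A→slot 1, G skipped, D skipped, B skipped, J skipped.
Slots: [1:A] [2:K] [3:H] [4:E] [5:F] [6:C] [7:I]
7 of 11 scheduled.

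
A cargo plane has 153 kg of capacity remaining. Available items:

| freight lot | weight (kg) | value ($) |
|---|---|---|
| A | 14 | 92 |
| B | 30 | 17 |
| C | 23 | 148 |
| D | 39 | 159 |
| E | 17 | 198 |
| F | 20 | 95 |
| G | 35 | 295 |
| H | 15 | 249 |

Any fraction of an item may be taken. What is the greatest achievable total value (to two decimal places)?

Sort by value per unit weight and fill in that order.
Order: H (249/15=16.60) > E (198/17=11.65) > G (295/35=8.43) > A (92/14=6.57) > C (148/23=6.43) > F (95/20=4.75) > D (159/39=4.08) > B (17/30=0.57)
Fill: take H (15 @ 249) → take E (17 @ 198) → take G (35 @ 295) → take A (14 @ 92) → take C (23 @ 148) → take F (20 @ 95) → take 29/39 of D → 118.23; 153/153 used.
Total value = 1195.23

1195.23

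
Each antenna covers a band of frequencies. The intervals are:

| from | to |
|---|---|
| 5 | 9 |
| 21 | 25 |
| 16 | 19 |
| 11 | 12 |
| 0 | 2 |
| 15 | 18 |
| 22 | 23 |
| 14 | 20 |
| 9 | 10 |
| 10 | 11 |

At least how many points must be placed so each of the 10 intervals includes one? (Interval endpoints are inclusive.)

5

Sort by right endpoint; whenever an interval is uncovered, place a point at its right end.
By right end: [0,2]  [5,9]  [9,10]  [10,11]  [11,12]  [15,18]  [16,19]  [14,20]  [22,23]  [21,25]
[0,2] uncovered → point at 2; [5,9] uncovered → point at 9; [10,11] uncovered → point at 11; [15,18] uncovered → point at 18; [22,23] uncovered → point at 23.
Points: 2, 9, 11, 18, 23 (5 total).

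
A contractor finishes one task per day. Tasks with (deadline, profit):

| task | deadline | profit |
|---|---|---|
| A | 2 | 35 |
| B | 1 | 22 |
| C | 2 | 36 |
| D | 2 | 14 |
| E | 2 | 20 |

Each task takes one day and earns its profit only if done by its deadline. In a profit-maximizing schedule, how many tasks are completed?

Profit order: C=36 A=35 B=22 E=20 D=14
Assign: C→slot 2, A→slot 1, B skipped, E skipped, D skipped.
Slots: [1:A] [2:C]
2 of 5 scheduled.

2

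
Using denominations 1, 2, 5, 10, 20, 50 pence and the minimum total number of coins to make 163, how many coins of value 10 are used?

1

Use the largest denomination that fits, subtract, and repeat.
163 − 3×50→13 − 1×10→3 − 1×2→1 − 1×1→0
Count of 10: 1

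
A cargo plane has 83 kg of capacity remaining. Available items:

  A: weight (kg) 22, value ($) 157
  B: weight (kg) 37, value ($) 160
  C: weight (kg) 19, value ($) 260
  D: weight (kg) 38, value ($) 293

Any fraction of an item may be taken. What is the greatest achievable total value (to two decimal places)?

Ratios (sorted): C 13.68, D 7.71, A 7.14, B 4.32
take C (19 @ 260); take D (38 @ 293); take A (22 @ 157); take 4/37 of B → 17.30. Capacity used 83/83.
Total value = 727.30

727.30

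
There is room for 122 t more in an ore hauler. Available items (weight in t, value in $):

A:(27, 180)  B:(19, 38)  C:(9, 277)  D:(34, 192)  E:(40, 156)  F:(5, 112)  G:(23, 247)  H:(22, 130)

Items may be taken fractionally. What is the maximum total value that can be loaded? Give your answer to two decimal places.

Order: C (277/9=30.78) > F (112/5=22.40) > G (247/23=10.74) > A (180/27=6.67) > H (130/22=5.91) > D (192/34=5.65) > E (156/40=3.90) > B (38/19=2.00)
Fill: take C (9 @ 277) → take F (5 @ 112) → take G (23 @ 247) → take A (27 @ 180) → take H (22 @ 130) → take D (34 @ 192) → take 2/40 of E → 7.80; 122/122 used.
Total value = 1145.80

1145.80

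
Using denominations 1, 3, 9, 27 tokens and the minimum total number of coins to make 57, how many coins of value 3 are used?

Greedy: take as many of the largest coin as possible, then repeat with the remainder.
57 = 2×27 + 1×3
Count of 3: 1

1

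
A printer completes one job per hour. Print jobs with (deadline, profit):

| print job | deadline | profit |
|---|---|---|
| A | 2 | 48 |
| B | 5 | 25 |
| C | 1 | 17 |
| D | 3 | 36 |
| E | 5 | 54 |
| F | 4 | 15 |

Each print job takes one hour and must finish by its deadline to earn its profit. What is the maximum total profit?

Sort by profit descending; place each in the latest free slot ≤ its deadline.
Profit order: E=54 A=48 D=36 B=25 C=17 F=15
Assign: E→slot 5, A→slot 2, D→slot 3, B→slot 4, C→slot 1, F skipped.
Slots: [1:C] [2:A] [3:D] [4:B] [5:E]
Profit = 17 + 48 + 36 + 25 + 54 = 180

180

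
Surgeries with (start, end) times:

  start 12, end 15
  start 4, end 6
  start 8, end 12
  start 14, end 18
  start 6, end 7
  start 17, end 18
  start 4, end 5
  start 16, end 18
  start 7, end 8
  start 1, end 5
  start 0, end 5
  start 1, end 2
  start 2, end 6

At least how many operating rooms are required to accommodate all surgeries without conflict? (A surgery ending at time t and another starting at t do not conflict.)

5

starts: [0, 1, 1, 2, 4, 4, 6, 7, 8, 12, 14, 16, 17]
ends:   [2, 5, 5, 5, 6, 6, 7, 8, 12, 15, 18, 18, 18]
s0→1 s1→2 s1→3 e2→2 s2→3 s4→4 s4→5  — peak 5.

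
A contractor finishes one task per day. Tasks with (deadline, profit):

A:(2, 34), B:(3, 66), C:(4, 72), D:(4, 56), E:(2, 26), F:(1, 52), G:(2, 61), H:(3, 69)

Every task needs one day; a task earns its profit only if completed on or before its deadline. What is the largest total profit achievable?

268

Profit order: C=72 H=69 B=66 G=61 D=56 F=52 A=34 E=26
Assign: C→slot 4, H→slot 3, B→slot 2, G→slot 1, D skipped, F skipped, A skipped, E skipped.
Slots: [1:G] [2:B] [3:H] [4:C]
Profit = 61 + 66 + 69 + 72 = 268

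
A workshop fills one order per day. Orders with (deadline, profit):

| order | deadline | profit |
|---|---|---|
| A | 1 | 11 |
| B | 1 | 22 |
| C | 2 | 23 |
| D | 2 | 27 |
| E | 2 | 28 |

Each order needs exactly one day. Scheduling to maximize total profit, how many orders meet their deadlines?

Sort by profit descending; place each in the latest free slot ≤ its deadline.
Profit order: E=28 D=27 C=23 B=22 A=11
Assign: E→slot 2, D→slot 1, C skipped, B skipped, A skipped.
Slots: [1:D] [2:E]
2 of 5 scheduled.

2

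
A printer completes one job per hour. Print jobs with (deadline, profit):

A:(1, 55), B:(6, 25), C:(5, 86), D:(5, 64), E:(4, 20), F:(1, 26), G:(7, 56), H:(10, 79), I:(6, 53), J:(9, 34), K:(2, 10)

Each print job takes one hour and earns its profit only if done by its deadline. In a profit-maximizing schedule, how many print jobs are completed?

Sort by profit descending; place each in the latest free slot ≤ its deadline.
By profit: C(d5,86), H(d10,79), D(d5,64), G(d7,56), A(d1,55), I(d6,53), J(d9,34), F(d1,26), B(d6,25), E(d4,20), K(d2,10)
C→slot 5; H→slot 10; D→slot 4; G→slot 7; A→slot 1; I→slot 6; J→slot 9; F skipped; B→slot 3; E→slot 2; K skipped.
9 of 11 scheduled.

9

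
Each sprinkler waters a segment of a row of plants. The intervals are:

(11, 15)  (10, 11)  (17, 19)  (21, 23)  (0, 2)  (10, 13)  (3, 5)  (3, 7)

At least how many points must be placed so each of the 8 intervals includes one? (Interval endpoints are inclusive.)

Sort by right endpoint; whenever an interval is uncovered, place a point at its right end.
Sorted: [0,2] [3,5] [3,7] [10,11] [10,13] [11,15] [17,19] [21,23]
{[0,2]} hit by 2; {[3,5],[3,7]} hit by 5; {[10,11],[10,13],[11,15]} hit by 11; {[17,19]} hit by 19; {[21,23]} hit by 23.
Points: 2, 5, 11, 19, 23 (5 total).

5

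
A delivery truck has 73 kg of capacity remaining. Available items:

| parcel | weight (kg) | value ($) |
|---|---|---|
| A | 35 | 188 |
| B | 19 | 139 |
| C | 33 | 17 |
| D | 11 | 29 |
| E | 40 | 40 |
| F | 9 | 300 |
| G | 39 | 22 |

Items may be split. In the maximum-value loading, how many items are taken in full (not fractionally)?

3

Ratios (sorted): F 33.33, B 7.32, A 5.37, D 2.64, E 1.00, G 0.56, C 0.52
take F (9 @ 300); take B (19 @ 139); take A (35 @ 188); take 10/11 of D → 26.36. Capacity used 73/73.
3 item(s) taken whole; one partial (take 10/11 of D).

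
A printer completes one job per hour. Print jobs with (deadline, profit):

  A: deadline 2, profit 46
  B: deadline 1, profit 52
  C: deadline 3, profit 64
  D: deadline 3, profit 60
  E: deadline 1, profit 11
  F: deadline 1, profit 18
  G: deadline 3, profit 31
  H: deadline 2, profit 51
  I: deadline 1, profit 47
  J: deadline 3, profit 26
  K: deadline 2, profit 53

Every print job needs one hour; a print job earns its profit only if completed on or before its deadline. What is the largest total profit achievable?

By profit: C(d3,64), D(d3,60), K(d2,53), B(d1,52), H(d2,51), I(d1,47), A(d2,46), G(d3,31), J(d3,26), F(d1,18), E(d1,11)
C→slot 3; D→slot 2; K→slot 1; B skipped; H skipped; I skipped; A skipped; G skipped; J skipped; F skipped; E skipped.
Profit = 53 + 60 + 64 = 177

177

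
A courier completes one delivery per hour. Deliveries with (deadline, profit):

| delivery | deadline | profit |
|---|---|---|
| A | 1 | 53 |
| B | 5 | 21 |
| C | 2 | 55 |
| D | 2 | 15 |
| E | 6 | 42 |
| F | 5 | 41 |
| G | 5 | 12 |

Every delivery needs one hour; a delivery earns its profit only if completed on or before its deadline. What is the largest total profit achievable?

224

Take jobs in profit order; each goes to the latest open slot no later than its deadline.
Profit order: C=55 A=53 E=42 F=41 B=21 D=15 G=12
Assign: C→slot 2, A→slot 1, E→slot 6, F→slot 5, B→slot 4, D skipped, G→slot 3.
Slots: [1:A] [2:C] [3:G] [4:B] [5:F] [6:E]
Profit = 53 + 55 + 12 + 21 + 41 + 42 = 224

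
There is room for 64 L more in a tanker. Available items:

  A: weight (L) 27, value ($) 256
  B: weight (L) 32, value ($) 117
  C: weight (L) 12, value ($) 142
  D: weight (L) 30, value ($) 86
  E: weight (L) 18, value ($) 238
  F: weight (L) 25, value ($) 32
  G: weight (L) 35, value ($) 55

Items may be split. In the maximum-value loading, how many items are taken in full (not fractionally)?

3

Greedy by value/weight ratio, highest first.
Ratios (sorted): E 13.22, C 11.83, A 9.48, B 3.66, D 2.87, G 1.57, F 1.28
take E (18 @ 238); take C (12 @ 142); take A (27 @ 256); take 7/32 of B → 25.59. Capacity used 64/64.
3 item(s) taken whole; one partial (take 7/32 of B).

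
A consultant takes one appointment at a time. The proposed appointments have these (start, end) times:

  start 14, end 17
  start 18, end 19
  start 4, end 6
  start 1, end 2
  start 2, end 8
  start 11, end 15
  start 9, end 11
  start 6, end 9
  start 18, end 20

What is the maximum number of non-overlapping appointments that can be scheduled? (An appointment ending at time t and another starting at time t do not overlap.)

6

Sort by end time and greedily take each interval whose start is ≥ the last chosen end.
By end time: (1,2), (4,6), (2,8), (6,9), (9,11), (11,15), (14,17), (18,19), (18,20).
Pick (1,2); next start ≥ 2 → (4,6); next start ≥ 6 → (6,9); next start ≥ 9 → (9,11); next start ≥ 11 → (11,15); next start ≥ 15 → (18,19).
Selected 6 appointments.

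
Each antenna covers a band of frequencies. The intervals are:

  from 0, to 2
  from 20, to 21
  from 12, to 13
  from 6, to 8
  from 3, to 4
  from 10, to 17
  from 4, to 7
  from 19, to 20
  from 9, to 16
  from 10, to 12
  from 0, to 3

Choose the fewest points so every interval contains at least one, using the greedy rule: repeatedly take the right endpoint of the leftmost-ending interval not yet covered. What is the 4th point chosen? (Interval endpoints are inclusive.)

12

By right end: [0,2]  [0,3]  [3,4]  [4,7]  [6,8]  [10,12]  [12,13]  [9,16]  [10,17]  [19,20]  [20,21]
[0,2] uncovered → point at 2; [3,4] uncovered → point at 4; [6,8] uncovered → point at 8; [10,12] uncovered → point at 12; [19,20] uncovered → point at 20.
Points: 2, 4, 8, 12, 20 (5 total).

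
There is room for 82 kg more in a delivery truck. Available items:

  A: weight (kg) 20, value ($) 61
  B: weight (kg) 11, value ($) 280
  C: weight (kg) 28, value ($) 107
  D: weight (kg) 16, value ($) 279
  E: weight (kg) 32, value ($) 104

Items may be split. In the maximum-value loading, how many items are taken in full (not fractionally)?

3

Ratios (sorted): B 25.45, D 17.44, C 3.82, E 3.25, A 3.05
take B (11 @ 280); take D (16 @ 279); take C (28 @ 107); take 27/32 of E → 87.75. Capacity used 82/82.
3 item(s) taken whole; one partial (take 27/32 of E).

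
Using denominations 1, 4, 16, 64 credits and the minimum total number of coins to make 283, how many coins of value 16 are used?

283 = 4×64 + 1×16 + 2×4 + 3×1
Count of 16: 1

1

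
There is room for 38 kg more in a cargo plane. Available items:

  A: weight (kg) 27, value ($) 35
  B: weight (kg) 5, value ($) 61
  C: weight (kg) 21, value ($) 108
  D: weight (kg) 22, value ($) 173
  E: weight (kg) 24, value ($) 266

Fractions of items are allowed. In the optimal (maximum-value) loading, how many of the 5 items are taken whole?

2

Sort by value per unit weight and fill in that order.
Order: B (61/5=12.20) > E (266/24=11.08) > D (173/22=7.86) > C (108/21=5.14) > A (35/27=1.30)
Fill: take B (5 @ 61) → take E (24 @ 266) → take 9/22 of D → 70.77; 38/38 used.
2 item(s) taken whole; one partial (take 9/22 of D).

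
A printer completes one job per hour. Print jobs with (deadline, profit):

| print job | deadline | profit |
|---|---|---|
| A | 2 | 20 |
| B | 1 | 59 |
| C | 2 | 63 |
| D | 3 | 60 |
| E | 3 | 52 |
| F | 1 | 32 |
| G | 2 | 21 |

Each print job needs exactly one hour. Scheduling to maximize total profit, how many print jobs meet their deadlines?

Sort by profit descending; place each in the latest free slot ≤ its deadline.
Profit order: C=63 D=60 B=59 E=52 F=32 G=21 A=20
Assign: C→slot 2, D→slot 3, B→slot 1, E skipped, F skipped, G skipped, A skipped.
Slots: [1:B] [2:C] [3:D]
3 of 7 scheduled.

3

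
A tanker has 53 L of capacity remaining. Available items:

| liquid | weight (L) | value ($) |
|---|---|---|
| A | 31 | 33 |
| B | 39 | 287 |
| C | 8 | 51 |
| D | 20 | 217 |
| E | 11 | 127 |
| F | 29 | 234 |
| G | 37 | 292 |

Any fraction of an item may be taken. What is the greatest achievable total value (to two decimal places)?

Greedy by value/weight ratio, highest first.
Ratios (sorted): E 11.55, D 10.85, F 8.07, G 7.89, B 7.36, C 6.38, A 1.06
take E (11 @ 127); take D (20 @ 217); take 22/29 of F → 177.52. Capacity used 53/53.
Total value = 521.52

521.52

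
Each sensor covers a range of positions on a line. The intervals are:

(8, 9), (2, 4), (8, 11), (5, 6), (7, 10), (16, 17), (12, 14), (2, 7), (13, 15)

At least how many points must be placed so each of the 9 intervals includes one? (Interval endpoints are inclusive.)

Sort by right endpoint; whenever an interval is uncovered, place a point at its right end.
By right end: [2,4]  [5,6]  [2,7]  [8,9]  [7,10]  [8,11]  [12,14]  [13,15]  [16,17]
[2,4] uncovered → point at 4; [5,6] uncovered → point at 6; [8,9] uncovered → point at 9; [12,14] uncovered → point at 14; [16,17] uncovered → point at 17.
Points: 4, 6, 9, 14, 17 (5 total).

5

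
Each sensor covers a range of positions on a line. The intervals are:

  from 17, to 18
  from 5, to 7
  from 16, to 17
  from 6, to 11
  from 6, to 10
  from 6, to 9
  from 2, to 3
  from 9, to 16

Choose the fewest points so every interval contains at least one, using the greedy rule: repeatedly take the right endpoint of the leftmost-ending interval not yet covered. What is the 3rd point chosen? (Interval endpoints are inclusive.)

By right end: [2,3]  [5,7]  [6,9]  [6,10]  [6,11]  [9,16]  [16,17]  [17,18]
[2,3] uncovered → point at 3; [5,7] uncovered → point at 7; [9,16] uncovered → point at 16; [17,18] uncovered → point at 18.
Points: 3, 7, 16, 18 (4 total).

16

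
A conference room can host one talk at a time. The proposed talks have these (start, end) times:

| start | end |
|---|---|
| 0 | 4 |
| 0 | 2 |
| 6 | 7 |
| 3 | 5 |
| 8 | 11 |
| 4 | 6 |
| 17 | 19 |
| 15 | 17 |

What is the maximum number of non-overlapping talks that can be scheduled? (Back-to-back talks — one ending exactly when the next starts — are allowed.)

6

Greedy by earliest finish: after sorting by end time, pick each interval compatible with the last pick.
By end time: (0,2), (0,4), (3,5), (4,6), (6,7), (8,11), (15,17), (17,19).
Pick (0,2); next start ≥ 2 → (3,5); next start ≥ 5 → (6,7); next start ≥ 7 → (8,11); next start ≥ 11 → (15,17); next start ≥ 17 → (17,19).
Selected 6 talks.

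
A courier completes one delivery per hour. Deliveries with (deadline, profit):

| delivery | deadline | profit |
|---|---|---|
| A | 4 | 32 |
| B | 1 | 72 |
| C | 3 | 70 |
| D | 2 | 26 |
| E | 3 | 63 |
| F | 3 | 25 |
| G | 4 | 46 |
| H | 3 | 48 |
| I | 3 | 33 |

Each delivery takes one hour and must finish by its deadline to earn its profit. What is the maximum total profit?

Take jobs in profit order; each goes to the latest open slot no later than its deadline.
By profit: B(d1,72), C(d3,70), E(d3,63), H(d3,48), G(d4,46), I(d3,33), A(d4,32), D(d2,26), F(d3,25)
B→slot 1; C→slot 3; E→slot 2; H skipped; G→slot 4; I skipped; A skipped; D skipped; F skipped.
Profit = 72 + 63 + 70 + 46 = 251

251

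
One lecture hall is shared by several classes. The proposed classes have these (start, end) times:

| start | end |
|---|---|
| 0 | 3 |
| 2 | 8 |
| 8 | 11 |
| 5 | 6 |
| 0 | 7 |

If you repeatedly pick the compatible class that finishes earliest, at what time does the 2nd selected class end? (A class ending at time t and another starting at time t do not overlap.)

Sort by end time and greedily take each interval whose start is ≥ the last chosen end.
By end time: (0,3), (5,6), (0,7), (2,8), (8,11).
Pick (0,3); next start ≥ 3 → (5,6); next start ≥ 6 → (8,11).
Selected: (0,3) (5,6) (8,11)

6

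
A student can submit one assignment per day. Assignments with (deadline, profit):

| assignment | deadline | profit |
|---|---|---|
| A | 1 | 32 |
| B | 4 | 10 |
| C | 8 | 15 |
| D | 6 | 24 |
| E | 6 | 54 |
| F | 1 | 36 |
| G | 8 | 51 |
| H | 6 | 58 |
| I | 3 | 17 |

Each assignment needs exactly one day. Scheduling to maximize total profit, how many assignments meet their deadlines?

Take jobs in profit order; each goes to the latest open slot no later than its deadline.
By profit: H(d6,58), E(d6,54), G(d8,51), F(d1,36), A(d1,32), D(d6,24), I(d3,17), C(d8,15), B(d4,10)
H→slot 6; E→slot 5; G→slot 8; F→slot 1; A skipped; D→slot 4; I→slot 3; C→slot 7; B→slot 2.
8 of 9 scheduled.

8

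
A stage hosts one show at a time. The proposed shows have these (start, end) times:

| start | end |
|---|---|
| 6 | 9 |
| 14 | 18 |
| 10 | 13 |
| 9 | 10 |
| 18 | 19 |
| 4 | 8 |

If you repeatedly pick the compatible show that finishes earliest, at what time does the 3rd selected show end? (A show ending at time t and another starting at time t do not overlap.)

By end time: (4,8), (6,9), (9,10), (10,13), (14,18), (18,19).
Pick (4,8); next start ≥ 8 → (9,10); next start ≥ 10 → (10,13); next start ≥ 13 → (14,18); next start ≥ 18 → (18,19).
Selected: (4,8) (9,10) (10,13) (14,18) (18,19)

13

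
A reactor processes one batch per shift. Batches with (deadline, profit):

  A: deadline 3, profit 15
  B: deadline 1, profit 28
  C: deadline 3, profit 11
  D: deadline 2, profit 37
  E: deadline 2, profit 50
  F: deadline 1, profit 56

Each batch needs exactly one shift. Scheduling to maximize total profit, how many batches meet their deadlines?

3

Sort by profit descending; place each in the latest free slot ≤ its deadline.
Profit order: F=56 E=50 D=37 B=28 A=15 C=11
Assign: F→slot 1, E→slot 2, D skipped, B skipped, A→slot 3, C skipped.
Slots: [1:F] [2:E] [3:A]
3 of 6 scheduled.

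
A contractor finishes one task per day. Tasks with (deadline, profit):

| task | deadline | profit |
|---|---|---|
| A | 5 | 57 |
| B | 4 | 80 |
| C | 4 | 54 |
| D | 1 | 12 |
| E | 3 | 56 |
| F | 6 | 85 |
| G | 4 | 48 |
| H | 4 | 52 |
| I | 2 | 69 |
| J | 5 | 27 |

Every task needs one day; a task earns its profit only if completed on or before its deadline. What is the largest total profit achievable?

Sort by profit descending; place each in the latest free slot ≤ its deadline.
By profit: F(d6,85), B(d4,80), I(d2,69), A(d5,57), E(d3,56), C(d4,54), H(d4,52), G(d4,48), J(d5,27), D(d1,12)
F→slot 6; B→slot 4; I→slot 2; A→slot 5; E→slot 3; C→slot 1; H skipped; G skipped; J skipped; D skipped.
Profit = 54 + 69 + 56 + 80 + 57 + 85 = 401

401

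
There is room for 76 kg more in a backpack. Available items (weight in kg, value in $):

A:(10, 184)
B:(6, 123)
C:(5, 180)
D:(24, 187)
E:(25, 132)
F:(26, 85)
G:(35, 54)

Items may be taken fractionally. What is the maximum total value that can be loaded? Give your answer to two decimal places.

Sort by value per unit weight and fill in that order.
Order: C (180/5=36.00) > B (123/6=20.50) > A (184/10=18.40) > D (187/24=7.79) > E (132/25=5.28) > F (85/26=3.27) > G (54/35=1.54)
Fill: take C (5 @ 180) → take B (6 @ 123) → take A (10 @ 184) → take D (24 @ 187) → take E (25 @ 132) → take 6/26 of F → 19.62; 76/76 used.
Total value = 825.62

825.62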